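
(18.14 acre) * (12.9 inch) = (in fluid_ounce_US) 8.133e+08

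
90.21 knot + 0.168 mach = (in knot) 201.4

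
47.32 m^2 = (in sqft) 509.3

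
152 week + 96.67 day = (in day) 1161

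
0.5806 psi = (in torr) 30.03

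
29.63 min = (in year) 5.637e-05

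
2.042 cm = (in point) 57.88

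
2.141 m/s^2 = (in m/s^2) 2.141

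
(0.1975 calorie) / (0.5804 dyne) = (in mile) 88.47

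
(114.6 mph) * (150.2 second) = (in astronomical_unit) 5.144e-08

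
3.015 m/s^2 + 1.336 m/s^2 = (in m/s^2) 4.351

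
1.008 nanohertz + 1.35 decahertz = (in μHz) 1.35e+07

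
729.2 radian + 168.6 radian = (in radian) 897.8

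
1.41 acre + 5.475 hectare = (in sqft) 6.507e+05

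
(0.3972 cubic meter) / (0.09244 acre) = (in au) 7.098e-15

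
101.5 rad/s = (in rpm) 969.3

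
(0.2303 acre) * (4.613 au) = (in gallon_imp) 1.415e+17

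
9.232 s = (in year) 2.927e-07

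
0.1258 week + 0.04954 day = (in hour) 22.32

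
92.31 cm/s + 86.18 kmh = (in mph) 55.61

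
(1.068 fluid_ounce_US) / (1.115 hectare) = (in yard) 3.098e-09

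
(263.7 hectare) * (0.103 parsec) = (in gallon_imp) 1.844e+24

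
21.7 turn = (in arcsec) 2.812e+07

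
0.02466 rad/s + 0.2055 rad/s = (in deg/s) 13.19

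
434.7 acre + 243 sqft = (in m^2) 1.759e+06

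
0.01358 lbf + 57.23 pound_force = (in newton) 254.6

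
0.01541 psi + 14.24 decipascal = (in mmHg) 0.8076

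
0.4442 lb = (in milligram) 2.015e+05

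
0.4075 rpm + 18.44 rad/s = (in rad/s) 18.48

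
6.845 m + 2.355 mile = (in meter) 3797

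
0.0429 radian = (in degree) 2.458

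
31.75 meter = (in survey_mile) 0.01973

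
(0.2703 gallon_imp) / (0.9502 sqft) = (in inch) 0.548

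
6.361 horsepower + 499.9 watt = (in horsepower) 7.031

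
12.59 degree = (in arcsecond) 4.532e+04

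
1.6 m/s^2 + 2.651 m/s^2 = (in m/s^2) 4.251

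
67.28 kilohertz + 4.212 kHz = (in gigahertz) 7.149e-05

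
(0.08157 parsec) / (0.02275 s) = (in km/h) 3.983e+17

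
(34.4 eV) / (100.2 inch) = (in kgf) 2.208e-19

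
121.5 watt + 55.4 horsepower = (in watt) 4.143e+04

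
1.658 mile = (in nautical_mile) 1.441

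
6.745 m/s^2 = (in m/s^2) 6.745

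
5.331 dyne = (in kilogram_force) 5.436e-06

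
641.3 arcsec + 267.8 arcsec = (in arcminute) 15.15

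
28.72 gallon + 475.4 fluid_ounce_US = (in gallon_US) 32.43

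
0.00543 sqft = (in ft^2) 0.00543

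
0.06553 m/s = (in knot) 0.1274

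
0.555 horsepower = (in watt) 413.9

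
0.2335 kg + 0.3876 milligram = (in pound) 0.5148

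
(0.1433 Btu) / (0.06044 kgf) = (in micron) 2.551e+08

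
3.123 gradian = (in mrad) 49.06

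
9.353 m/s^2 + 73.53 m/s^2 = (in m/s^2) 82.88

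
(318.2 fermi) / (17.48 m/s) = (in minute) 3.034e-16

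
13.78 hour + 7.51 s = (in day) 0.5743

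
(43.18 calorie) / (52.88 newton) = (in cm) 341.7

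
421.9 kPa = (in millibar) 4219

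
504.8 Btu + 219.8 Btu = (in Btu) 724.6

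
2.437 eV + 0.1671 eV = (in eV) 2.604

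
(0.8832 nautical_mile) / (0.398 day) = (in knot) 0.09246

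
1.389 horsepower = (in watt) 1036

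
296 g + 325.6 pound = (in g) 1.48e+05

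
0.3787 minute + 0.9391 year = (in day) 342.8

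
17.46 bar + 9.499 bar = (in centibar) 2696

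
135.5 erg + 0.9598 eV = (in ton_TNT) 3.239e-15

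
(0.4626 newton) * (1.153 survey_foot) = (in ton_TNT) 3.886e-11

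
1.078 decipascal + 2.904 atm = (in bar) 2.942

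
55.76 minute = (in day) 0.03872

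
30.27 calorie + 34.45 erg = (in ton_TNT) 3.027e-08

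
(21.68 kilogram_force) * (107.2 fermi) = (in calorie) 5.447e-12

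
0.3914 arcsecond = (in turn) 3.02e-07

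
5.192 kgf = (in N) 50.92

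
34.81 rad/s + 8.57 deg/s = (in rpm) 333.8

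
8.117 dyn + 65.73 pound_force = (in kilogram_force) 29.81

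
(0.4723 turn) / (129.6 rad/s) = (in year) 7.261e-10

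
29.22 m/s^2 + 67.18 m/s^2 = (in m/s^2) 96.4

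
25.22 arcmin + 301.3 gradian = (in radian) 4.74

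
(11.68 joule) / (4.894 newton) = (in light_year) 2.523e-16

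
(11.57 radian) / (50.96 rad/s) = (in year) 7.199e-09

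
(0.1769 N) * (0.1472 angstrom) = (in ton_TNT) 6.224e-22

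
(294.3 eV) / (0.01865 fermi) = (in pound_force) 0.5684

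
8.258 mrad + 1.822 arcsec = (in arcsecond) 1705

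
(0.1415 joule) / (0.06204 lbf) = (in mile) 0.0003186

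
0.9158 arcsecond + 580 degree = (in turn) 1.611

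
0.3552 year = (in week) 18.52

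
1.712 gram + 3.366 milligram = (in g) 1.715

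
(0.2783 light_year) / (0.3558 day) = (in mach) 2.515e+08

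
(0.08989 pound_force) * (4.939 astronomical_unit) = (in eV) 1.844e+30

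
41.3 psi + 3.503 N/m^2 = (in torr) 2136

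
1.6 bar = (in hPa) 1600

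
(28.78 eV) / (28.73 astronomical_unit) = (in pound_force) 2.412e-31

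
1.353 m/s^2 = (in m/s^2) 1.353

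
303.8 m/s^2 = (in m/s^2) 303.8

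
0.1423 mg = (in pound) 3.137e-07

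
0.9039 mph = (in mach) 0.001187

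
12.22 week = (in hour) 2053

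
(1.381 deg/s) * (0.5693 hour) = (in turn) 7.862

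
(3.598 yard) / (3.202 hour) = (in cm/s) 0.02854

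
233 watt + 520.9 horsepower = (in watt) 3.887e+05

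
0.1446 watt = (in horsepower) 0.0001939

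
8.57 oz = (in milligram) 2.43e+05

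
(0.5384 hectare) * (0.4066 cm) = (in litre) 2.189e+04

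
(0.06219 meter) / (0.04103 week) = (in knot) 4.872e-06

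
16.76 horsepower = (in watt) 1.25e+04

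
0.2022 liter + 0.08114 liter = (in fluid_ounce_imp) 9.972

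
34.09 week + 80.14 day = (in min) 4.59e+05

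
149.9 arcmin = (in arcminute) 149.9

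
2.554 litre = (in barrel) 0.01606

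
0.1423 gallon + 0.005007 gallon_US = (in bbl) 0.003507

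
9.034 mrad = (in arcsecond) 1863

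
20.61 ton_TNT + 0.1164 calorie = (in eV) 5.382e+29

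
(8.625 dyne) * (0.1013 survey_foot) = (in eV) 1.662e+13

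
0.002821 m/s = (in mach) 8.285e-06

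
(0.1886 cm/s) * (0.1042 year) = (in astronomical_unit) 4.143e-08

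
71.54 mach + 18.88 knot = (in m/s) 2.437e+04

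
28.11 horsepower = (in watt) 2.096e+04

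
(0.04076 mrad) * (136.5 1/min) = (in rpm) 0.0008855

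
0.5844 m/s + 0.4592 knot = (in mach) 0.00241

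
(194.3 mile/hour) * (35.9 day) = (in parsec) 8.731e-09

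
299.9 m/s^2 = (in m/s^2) 299.9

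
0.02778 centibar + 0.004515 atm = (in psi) 0.07038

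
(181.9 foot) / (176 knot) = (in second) 0.6123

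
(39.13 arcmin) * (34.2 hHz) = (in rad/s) 38.93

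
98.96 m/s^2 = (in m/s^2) 98.96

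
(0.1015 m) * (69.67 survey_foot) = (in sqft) 23.2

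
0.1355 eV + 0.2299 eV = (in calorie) 1.399e-20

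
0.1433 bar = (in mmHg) 107.5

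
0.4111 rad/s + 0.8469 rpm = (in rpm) 4.773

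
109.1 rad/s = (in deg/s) 6251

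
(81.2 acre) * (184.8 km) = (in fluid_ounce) 2.053e+15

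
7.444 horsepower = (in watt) 5551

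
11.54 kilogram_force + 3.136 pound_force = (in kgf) 12.96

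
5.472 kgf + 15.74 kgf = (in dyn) 2.08e+07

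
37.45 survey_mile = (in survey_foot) 1.977e+05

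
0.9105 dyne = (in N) 9.105e-06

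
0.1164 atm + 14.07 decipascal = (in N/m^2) 1.18e+04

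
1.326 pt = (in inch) 0.01842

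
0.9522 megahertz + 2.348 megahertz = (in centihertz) 3.3e+08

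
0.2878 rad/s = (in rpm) 2.748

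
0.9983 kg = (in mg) 9.983e+05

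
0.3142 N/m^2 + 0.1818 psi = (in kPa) 1.254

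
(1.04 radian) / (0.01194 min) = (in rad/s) 1.452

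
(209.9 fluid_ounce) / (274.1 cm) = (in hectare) 2.265e-07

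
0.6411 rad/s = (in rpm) 6.122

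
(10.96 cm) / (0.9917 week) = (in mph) 4.088e-07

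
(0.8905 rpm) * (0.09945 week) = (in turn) 892.7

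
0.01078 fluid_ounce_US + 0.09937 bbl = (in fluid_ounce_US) 534.2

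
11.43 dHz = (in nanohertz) 1.143e+09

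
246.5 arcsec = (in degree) 0.06847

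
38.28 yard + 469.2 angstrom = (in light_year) 3.7e-15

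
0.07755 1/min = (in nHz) 1.292e+06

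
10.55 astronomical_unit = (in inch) 6.214e+13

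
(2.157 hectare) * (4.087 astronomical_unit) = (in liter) 1.319e+19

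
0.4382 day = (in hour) 10.52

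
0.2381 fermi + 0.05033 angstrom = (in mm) 5.033e-09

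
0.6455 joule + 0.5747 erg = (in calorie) 0.1543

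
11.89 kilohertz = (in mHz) 1.189e+07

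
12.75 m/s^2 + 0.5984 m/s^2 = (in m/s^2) 13.35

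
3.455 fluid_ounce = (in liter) 0.1022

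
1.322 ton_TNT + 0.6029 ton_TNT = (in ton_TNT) 1.925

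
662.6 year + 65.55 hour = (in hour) 5.804e+06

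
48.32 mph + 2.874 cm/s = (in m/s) 21.63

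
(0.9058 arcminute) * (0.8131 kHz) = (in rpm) 2.046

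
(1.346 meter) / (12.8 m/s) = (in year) 3.334e-09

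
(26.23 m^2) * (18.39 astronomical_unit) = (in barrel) 4.539e+14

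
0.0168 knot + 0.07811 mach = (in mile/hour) 59.51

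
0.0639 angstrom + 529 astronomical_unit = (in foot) 2.596e+14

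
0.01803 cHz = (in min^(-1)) 0.01082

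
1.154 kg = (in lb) 2.544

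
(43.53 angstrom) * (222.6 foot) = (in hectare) 2.953e-11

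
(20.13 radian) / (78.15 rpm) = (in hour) 0.0006833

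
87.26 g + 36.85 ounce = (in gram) 1132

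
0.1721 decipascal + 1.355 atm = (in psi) 19.91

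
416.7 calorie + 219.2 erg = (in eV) 1.088e+22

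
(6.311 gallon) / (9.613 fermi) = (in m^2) 2.485e+12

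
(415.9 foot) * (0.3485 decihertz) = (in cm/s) 441.8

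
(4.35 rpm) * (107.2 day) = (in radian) 4.219e+06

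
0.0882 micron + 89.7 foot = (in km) 0.02734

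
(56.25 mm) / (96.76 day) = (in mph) 1.505e-08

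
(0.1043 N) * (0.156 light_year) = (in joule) 1.539e+14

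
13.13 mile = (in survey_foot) 6.933e+04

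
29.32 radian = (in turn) 4.666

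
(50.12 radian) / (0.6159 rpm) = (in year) 2.464e-05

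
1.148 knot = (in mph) 1.321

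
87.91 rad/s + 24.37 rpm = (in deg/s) 5183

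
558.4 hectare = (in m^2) 5.584e+06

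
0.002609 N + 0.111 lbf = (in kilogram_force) 0.05061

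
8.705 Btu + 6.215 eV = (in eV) 5.732e+22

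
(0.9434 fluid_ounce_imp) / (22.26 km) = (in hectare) 1.204e-13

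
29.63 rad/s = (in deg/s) 1698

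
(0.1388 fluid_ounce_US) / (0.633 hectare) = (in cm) 6.485e-08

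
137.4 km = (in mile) 85.38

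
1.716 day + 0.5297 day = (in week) 0.3208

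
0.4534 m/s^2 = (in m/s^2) 0.4534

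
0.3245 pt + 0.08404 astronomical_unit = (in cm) 1.257e+12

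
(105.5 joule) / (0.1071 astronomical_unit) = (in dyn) 0.0006585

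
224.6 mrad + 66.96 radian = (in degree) 3849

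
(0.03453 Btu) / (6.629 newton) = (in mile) 0.003415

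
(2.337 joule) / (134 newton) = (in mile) 1.084e-05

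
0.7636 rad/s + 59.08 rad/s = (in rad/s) 59.84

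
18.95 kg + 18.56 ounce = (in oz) 687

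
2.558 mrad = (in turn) 0.0004071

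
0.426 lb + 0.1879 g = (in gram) 193.4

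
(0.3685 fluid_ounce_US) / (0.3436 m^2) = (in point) 0.08991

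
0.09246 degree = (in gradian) 0.1027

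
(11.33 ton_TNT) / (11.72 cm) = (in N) 4.045e+11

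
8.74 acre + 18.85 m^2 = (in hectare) 3.539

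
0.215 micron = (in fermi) 2.15e+08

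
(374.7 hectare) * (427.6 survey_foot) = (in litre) 4.884e+11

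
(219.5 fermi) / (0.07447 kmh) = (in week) 1.754e-17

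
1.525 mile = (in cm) 2.454e+05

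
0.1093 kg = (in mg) 1.093e+05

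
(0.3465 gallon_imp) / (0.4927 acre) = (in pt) 0.002239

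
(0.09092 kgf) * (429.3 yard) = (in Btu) 0.3317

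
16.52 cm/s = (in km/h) 0.5947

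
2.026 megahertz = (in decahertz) 2.026e+05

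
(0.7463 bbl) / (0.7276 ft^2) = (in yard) 1.92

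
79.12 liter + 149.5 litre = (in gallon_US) 60.4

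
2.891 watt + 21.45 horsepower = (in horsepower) 21.45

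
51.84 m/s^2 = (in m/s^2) 51.84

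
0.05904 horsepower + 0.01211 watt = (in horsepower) 0.05906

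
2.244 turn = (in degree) 807.8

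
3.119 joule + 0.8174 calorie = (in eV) 4.081e+19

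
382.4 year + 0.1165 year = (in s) 1.206e+10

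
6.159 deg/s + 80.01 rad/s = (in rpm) 765.1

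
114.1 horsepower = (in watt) 8.508e+04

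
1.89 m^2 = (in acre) 0.000467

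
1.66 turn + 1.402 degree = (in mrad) 1.045e+04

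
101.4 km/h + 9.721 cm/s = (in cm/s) 2826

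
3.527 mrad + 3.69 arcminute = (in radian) 0.0046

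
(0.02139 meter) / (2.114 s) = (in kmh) 0.03643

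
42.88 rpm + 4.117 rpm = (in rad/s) 4.922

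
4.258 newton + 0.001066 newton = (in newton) 4.259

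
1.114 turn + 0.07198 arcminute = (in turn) 1.114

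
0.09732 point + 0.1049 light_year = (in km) 9.924e+11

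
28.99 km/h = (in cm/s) 805.3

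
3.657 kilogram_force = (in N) 35.86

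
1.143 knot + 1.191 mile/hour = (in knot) 2.178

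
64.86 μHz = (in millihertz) 0.06486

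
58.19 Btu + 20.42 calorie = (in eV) 3.837e+23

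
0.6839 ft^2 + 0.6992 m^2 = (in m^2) 0.7627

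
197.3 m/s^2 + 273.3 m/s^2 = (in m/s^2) 470.6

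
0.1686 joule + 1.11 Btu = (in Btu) 1.11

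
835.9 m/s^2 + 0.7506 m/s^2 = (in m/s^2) 836.7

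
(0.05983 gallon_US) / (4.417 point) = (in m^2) 0.1453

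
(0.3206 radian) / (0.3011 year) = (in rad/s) 3.376e-08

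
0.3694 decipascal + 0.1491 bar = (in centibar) 14.91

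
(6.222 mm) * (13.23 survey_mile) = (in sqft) 1426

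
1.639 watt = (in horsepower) 0.002198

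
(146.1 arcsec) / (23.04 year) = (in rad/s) 9.748e-13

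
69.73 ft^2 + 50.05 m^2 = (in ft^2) 608.5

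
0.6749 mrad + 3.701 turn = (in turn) 3.701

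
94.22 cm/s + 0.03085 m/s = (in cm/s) 97.31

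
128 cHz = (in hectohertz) 0.0128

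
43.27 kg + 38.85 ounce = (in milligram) 4.437e+07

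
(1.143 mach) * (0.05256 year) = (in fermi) 6.451e+23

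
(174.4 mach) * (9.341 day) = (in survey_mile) 2.978e+07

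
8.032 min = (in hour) 0.1339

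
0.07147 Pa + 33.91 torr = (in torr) 33.91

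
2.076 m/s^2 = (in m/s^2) 2.076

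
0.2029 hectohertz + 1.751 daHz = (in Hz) 37.8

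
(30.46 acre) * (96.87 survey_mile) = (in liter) 1.922e+13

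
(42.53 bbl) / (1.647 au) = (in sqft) 2.954e-10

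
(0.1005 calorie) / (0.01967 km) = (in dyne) 2138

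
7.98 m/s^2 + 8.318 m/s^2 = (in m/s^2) 16.3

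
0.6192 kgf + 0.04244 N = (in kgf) 0.6235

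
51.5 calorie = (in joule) 215.5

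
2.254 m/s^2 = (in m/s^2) 2.254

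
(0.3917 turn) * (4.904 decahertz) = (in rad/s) 120.7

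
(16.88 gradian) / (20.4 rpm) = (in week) 2.052e-07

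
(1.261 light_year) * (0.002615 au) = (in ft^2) 5.024e+25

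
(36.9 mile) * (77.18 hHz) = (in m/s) 4.583e+08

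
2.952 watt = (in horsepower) 0.003959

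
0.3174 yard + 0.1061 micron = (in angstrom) 2.902e+09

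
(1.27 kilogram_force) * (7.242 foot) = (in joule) 27.49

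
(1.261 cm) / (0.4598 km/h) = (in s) 0.09873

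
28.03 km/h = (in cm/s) 778.6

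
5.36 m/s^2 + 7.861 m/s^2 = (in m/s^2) 13.22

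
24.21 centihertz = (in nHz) 2.421e+08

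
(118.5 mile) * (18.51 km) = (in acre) 8.723e+05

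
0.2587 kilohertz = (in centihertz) 2.587e+04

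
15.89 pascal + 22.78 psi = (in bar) 1.571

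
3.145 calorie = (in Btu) 0.01247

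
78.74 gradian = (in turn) 0.1969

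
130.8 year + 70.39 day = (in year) 131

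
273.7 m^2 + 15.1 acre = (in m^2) 6.138e+04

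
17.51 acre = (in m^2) 7.086e+04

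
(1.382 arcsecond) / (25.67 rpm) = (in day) 2.885e-11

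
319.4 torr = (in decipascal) 4.258e+05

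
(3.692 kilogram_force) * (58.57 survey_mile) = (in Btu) 3235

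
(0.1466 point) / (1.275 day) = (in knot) 9.126e-10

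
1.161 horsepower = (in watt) 865.8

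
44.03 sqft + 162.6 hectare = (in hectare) 162.6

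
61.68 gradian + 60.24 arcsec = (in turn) 0.1542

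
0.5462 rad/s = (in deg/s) 31.29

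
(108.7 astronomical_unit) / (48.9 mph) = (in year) 2.359e+04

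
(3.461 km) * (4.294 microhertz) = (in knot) 0.02889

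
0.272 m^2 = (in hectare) 2.72e-05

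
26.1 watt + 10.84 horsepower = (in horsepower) 10.88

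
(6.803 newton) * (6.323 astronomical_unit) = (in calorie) 1.538e+12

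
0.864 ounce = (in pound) 0.054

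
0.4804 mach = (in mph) 365.9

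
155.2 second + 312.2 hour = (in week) 1.859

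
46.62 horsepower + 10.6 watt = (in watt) 3.478e+04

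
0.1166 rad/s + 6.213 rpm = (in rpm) 7.326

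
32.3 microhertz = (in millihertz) 0.0323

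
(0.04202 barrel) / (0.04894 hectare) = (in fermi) 1.365e+10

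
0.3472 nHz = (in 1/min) 2.083e-08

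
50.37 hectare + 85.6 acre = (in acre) 210.1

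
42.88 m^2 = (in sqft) 461.6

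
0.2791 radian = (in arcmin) 959.5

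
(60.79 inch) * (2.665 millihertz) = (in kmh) 0.01481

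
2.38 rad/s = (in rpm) 22.73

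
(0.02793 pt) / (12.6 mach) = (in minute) 3.828e-11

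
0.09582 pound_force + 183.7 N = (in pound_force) 41.39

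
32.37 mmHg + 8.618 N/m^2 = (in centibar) 4.324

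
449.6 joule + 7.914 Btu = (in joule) 8799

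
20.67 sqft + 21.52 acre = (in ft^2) 9.374e+05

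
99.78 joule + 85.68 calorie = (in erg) 4.583e+09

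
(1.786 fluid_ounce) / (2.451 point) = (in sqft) 0.6575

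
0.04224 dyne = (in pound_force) 9.496e-08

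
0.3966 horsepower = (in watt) 295.7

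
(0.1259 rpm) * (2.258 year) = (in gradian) 5.977e+07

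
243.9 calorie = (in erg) 1.02e+10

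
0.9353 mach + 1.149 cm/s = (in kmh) 1147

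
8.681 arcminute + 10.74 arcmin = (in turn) 0.0008991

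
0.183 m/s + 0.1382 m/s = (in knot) 0.6244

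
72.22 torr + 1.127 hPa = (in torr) 73.07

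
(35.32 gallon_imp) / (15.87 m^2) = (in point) 28.68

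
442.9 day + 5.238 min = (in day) 442.9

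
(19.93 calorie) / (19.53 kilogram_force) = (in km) 0.0004354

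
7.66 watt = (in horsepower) 0.01027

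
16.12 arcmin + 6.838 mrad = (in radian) 0.01153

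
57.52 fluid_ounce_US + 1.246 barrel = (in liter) 199.8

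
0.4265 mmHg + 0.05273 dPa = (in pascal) 56.87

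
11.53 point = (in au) 2.719e-14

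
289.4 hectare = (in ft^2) 3.115e+07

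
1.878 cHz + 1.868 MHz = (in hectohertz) 1.868e+04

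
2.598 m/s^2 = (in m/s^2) 2.598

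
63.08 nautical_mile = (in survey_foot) 3.833e+05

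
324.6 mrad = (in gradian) 20.66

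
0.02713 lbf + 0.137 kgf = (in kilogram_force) 0.1493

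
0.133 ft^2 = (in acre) 3.053e-06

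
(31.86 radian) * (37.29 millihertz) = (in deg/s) 68.07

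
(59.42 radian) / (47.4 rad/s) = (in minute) 0.02089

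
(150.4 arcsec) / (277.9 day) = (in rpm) 2.9e-10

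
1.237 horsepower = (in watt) 922.4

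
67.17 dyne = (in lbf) 0.000151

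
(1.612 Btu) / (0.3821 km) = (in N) 4.451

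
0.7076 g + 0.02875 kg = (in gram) 29.46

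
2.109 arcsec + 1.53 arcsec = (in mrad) 0.01764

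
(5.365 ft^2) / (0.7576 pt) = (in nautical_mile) 1.007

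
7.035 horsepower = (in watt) 5246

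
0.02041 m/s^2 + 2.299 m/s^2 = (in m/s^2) 2.319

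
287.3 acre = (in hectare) 116.3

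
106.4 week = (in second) 6.435e+07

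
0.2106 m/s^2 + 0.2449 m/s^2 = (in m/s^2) 0.4555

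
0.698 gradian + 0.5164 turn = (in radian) 3.256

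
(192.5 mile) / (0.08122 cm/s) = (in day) 4415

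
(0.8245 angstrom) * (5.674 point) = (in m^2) 1.65e-13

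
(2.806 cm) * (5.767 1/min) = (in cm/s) 0.2697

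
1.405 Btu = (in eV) 9.252e+21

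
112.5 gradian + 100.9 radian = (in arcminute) 3.529e+05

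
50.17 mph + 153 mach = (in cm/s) 5.212e+06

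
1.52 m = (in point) 4309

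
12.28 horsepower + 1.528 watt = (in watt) 9159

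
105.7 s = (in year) 3.352e-06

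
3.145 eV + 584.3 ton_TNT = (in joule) 2.445e+12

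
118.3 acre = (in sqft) 5.153e+06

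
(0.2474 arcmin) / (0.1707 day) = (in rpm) 4.66e-08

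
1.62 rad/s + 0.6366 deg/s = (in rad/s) 1.631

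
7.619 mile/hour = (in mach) 0.01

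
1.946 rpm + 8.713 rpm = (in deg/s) 63.95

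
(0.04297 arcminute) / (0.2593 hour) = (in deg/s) 7.672e-07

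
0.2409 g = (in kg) 0.0002409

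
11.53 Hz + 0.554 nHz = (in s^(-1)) 11.53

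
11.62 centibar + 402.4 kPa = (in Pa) 4.14e+05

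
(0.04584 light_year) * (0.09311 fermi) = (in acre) 9.978e-06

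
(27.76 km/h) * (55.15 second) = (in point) 1.205e+06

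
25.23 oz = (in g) 715.3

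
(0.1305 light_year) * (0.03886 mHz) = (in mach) 1.409e+08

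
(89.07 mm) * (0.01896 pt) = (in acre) 1.472e-10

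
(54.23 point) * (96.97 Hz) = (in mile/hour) 4.15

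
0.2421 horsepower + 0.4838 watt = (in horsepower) 0.2427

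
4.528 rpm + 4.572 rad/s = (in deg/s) 289.1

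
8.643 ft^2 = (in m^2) 0.803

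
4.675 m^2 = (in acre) 0.001155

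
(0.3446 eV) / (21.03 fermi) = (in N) 2.625e-06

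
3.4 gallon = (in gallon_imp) 2.831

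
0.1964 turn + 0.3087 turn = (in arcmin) 1.091e+04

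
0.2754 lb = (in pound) 0.2754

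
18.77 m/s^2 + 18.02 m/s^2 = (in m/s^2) 36.79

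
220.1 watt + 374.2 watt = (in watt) 594.3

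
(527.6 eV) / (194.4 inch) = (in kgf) 1.746e-18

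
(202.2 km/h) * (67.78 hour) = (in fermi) 1.371e+22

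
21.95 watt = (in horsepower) 0.02944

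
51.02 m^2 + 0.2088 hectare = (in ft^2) 2.302e+04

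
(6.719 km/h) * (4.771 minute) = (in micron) 5.343e+08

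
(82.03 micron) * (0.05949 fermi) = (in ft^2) 5.253e-20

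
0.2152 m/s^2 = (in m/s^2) 0.2152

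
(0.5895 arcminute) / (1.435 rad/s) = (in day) 1.383e-09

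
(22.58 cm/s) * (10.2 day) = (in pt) 5.641e+08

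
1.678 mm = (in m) 0.001678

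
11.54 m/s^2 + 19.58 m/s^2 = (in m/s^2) 31.12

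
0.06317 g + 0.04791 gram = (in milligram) 111.1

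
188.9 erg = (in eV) 1.179e+14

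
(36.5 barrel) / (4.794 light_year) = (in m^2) 1.279e-16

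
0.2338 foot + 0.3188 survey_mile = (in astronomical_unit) 3.43e-09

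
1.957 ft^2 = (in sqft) 1.957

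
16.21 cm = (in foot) 0.5318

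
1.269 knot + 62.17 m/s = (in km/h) 226.2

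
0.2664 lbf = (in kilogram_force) 0.1208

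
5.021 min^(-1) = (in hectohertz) 0.0008368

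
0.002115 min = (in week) 2.098e-07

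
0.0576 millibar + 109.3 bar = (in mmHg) 8.198e+04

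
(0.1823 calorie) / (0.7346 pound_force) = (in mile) 0.000145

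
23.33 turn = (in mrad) 1.466e+05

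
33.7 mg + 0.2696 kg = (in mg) 2.696e+05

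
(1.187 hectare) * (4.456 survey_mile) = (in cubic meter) 8.512e+07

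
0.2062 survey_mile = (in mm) 3.318e+05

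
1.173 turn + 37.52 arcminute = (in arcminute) 2.537e+04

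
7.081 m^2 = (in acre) 0.00175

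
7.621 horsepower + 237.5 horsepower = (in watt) 1.828e+05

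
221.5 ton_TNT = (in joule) 9.268e+11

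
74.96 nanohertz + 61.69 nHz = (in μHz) 0.1366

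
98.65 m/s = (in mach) 0.2897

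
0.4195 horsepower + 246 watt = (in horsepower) 0.7494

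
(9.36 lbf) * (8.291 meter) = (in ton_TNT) 8.25e-08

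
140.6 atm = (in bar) 142.5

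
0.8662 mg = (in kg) 8.662e-07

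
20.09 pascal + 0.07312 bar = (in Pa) 7332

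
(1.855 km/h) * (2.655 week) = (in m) 8.274e+05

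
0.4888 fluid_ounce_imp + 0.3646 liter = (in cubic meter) 0.0003785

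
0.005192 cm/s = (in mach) 1.525e-07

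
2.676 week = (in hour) 449.6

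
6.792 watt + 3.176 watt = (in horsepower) 0.01337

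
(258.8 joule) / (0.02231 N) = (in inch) 4.567e+05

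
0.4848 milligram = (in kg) 4.848e-07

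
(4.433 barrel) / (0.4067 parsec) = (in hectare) 5.616e-21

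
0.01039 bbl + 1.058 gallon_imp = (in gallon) 1.707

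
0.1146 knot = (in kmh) 0.2122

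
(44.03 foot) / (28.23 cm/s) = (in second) 47.54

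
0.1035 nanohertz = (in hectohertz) 1.035e-12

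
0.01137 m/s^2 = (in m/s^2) 0.01137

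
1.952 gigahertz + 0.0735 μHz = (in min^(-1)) 1.171e+11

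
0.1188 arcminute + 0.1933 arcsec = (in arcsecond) 7.321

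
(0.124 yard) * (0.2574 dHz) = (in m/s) 0.002919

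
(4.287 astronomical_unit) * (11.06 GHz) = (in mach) 2.083e+19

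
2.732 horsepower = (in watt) 2037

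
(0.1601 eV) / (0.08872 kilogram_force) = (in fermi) 2.948e-05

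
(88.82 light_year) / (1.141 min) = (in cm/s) 1.227e+18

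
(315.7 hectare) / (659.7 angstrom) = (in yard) 5.233e+13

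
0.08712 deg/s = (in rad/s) 0.001521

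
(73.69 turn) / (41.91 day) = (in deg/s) 0.007326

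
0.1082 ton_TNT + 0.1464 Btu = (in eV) 2.826e+27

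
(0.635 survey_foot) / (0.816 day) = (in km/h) 9.883e-06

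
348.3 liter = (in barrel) 2.191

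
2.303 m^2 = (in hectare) 0.0002303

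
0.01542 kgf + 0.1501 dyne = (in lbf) 0.034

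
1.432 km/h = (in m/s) 0.3978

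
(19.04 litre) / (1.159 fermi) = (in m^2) 1.643e+13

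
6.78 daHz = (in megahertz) 6.78e-05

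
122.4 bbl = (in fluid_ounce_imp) 6.849e+05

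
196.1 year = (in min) 1.031e+08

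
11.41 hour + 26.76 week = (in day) 187.8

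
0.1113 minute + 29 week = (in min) 2.923e+05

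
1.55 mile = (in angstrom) 2.494e+13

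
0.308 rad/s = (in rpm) 2.941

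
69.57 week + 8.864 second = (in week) 69.57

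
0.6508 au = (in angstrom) 9.736e+20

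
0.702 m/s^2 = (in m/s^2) 0.702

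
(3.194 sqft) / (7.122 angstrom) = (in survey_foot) 1.367e+09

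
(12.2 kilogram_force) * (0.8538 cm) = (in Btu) 0.0009682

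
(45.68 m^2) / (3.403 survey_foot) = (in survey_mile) 0.02737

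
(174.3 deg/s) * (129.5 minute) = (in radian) 2.364e+04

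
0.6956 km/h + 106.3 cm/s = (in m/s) 1.256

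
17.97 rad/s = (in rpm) 171.6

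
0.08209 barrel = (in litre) 13.05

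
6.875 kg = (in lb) 15.16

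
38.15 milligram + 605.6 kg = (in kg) 605.6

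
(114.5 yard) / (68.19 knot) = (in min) 0.04974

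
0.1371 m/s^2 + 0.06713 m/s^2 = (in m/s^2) 0.2042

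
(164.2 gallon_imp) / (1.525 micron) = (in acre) 121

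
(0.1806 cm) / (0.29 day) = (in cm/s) 7.208e-06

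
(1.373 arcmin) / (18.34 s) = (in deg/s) 0.001248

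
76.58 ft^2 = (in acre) 0.001758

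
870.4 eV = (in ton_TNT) 3.333e-26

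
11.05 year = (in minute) 5.808e+06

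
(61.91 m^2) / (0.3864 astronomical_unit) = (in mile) 6.655e-13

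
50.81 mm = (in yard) 0.05557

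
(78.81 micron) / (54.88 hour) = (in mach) 1.172e-12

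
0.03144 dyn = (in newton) 3.144e-07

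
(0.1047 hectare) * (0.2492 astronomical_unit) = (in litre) 3.903e+16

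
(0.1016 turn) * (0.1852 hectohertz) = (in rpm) 112.9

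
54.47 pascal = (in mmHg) 0.4086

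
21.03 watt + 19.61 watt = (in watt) 40.64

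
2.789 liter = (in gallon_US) 0.7368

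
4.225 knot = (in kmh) 7.825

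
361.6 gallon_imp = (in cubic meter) 1.644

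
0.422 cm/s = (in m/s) 0.00422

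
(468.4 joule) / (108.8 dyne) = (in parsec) 1.395e-11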